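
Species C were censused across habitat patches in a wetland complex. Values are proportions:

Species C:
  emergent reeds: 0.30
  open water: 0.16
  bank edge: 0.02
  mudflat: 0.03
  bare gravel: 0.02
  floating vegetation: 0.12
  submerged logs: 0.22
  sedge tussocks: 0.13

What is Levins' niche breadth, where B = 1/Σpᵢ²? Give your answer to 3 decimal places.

5.076

Σpᵢ² = 0.30² + 0.16² + 0.02² + 0.03² + 0.02² + 0.12² + 0.22² + 0.13² = 0.0900 + 0.0256 + 0.0004 + 0.0009 + 0.0004 + 0.0144 + 0.0484 + 0.0169 = 0.1970
B = 1 / 0.1970 = 5.07614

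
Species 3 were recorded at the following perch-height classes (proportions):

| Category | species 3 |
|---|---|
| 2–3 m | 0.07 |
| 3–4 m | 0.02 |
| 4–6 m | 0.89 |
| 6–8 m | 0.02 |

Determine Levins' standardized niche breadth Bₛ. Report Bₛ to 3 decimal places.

0.084

Σpᵢ² = 0.07² + 0.02² + 0.89² + 0.02² = 0.0049 + 0.0004 + 0.7921 + 0.0004 = 0.7978
B = 1 / 0.7978 = 1.25345
Bₛ = (B − 1)/(n − 1) = (1.25345 − 1)/(4 − 1) = 0.25345/3 = 0.08448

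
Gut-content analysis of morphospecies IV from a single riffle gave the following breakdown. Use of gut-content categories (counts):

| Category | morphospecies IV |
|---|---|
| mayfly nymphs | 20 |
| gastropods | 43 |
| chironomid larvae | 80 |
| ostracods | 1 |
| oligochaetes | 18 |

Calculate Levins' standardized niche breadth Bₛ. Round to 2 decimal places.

Proportions for morphospecies IV (n=162): 20/162=0.1235, 43/162=0.2654, 80/162=0.4938, 1/162=0.0062, 18/162=0.1111
Σpᵢ² = 0.1235² + 0.2654² + 0.4938² + 0.0062² + 0.1111² = 0.015252 + 0.070437 + 0.243838 + 0.000038 + 0.012343 = 0.341908
B = 1 / 0.341908 = 2.9248
Bₛ = (B − 1)/(n − 1) = (2.9248 − 1)/(5 − 1) = 1.9248/4 = 0.4812

0.48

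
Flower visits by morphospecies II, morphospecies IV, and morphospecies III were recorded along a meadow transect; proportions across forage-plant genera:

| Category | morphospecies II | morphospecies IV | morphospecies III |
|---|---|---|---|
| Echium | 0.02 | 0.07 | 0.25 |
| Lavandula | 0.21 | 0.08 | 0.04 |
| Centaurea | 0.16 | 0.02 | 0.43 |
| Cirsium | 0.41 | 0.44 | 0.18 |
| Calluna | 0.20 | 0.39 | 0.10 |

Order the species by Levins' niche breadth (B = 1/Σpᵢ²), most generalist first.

morphospecies II > morphospecies III > morphospecies IV

Σp_IIᵢ² = 0.02² + 0.21² + 0.16² + 0.41² + 0.20² = 0.0004 + 0.0441 + 0.0256 + 0.1681 + 0.0400 = 0.2782
B_II = 1 / 0.2782 = 3.5945
Σp_IVᵢ² = 0.07² + 0.08² + 0.02² + 0.44² + 0.39² = 0.0049 + 0.0064 + 0.0004 + 0.1936 + 0.1521 = 0.3574
B_IV = 1 / 0.3574 = 2.7980
Σp_IIIᵢ² = 0.25² + 0.04² + 0.43² + 0.18² + 0.10² = 0.0625 + 0.0016 + 0.1849 + 0.0324 + 0.0100 = 0.2914
B_III = 1 / 0.2914 = 3.4317
Ranking by B (broadest → narrowest): morphospecies II (3.59) > morphospecies III (3.43) > morphospecies IV (2.80)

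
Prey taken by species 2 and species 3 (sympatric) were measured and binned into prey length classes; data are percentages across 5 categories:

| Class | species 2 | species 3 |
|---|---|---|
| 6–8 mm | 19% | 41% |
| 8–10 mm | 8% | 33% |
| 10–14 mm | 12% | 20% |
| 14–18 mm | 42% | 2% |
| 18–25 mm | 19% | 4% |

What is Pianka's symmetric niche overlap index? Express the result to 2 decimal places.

0.49

Convert percentages to proportions (divide by 100).
Σ p₁ᵢp₂ᵢ = 0.0779 + 0.0264 + 0.0240 + 0.0084 + 0.0076 = 0.1443
Σp_1ᵢ² = 0.19² + 0.08² + 0.12² + 0.42² + 0.19² = 0.0361 + 0.0064 + 0.0144 + 0.1764 + 0.0361 = 0.2694
Σp_2ᵢ² = 0.41² + 0.33² + 0.20² + 0.02² + 0.04² = 0.1681 + 0.1089 + 0.0400 + 0.0004 + 0.0016 = 0.3190
O = 0.1443 / √(0.2694 × 0.3190) = 0.1443 / 0.29315 = 0.4922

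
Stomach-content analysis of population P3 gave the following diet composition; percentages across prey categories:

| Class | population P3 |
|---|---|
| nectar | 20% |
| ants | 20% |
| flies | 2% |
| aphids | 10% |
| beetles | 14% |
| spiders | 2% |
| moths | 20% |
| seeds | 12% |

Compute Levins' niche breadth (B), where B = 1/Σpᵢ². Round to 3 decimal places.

6.068

Convert percentages to proportions (divide by 100).
Σpᵢ² = 0.20² + 0.20² + 0.02² + 0.10² + 0.14² + 0.02² + 0.20² + 0.12² = 0.0400 + 0.0400 + 0.0004 + 0.0100 + 0.0196 + 0.0004 + 0.0400 + 0.0144 = 0.1648
B = 1 / 0.1648 = 6.06796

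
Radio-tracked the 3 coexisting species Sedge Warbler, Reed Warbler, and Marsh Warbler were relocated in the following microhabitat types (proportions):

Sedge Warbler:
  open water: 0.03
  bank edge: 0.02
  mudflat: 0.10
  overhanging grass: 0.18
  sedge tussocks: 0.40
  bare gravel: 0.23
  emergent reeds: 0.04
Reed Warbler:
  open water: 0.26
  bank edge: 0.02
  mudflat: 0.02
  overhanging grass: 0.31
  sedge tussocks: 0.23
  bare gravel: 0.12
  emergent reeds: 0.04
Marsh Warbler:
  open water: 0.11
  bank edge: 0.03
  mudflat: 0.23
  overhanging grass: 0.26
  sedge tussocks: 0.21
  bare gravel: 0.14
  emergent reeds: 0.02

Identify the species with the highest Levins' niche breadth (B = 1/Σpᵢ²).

Marsh Warbler

Σp_Sedgᵢ² = 0.03² + 0.02² + 0.10² + 0.18² + 0.40² + 0.23² + 0.04² = 0.0009 + 0.0004 + 0.0100 + 0.0324 + 0.1600 + 0.0529 + 0.0016 = 0.2582
B_Sedg = 1 / 0.2582 = 3.8730
Σp_Reedᵢ² = 0.26² + 0.02² + 0.02² + 0.31² + 0.23² + 0.12² + 0.04² = 0.0676 + 0.0004 + 0.0004 + 0.0961 + 0.0529 + 0.0144 + 0.0016 = 0.2334
B_Reed = 1 / 0.2334 = 4.2845
Σp_Marsᵢ² = 0.11² + 0.03² + 0.23² + 0.26² + 0.21² + 0.14² + 0.02² = 0.0121 + 0.0009 + 0.0529 + 0.0676 + 0.0441 + 0.0196 + 0.0004 = 0.1976
B_Mars = 1 / 0.1976 = 5.0607
Highest B → broadest niche (most generalist): Marsh Warbler (B = 5.06).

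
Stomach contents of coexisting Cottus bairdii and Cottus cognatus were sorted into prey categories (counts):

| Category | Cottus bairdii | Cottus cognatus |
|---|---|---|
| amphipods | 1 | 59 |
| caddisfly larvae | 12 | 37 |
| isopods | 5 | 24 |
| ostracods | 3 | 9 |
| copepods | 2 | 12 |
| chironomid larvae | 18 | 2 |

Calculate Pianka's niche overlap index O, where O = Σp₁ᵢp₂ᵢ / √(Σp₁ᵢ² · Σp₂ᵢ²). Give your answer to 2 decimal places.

Proportions for Cottus bairdii (n=41): 1/41=0.0244, 12/41=0.2927, 5/41=0.1220, 3/41=0.0732, 2/41=0.0488, 18/41=0.4390
Proportions for Cottus cognatus (n=143): 59/143=0.4126, 37/143=0.2587, 24/143=0.1678, 9/143=0.0629, 12/143=0.0839, 2/143=0.0140
Σ p₁ᵢp₂ᵢ = 0.010067 + 0.075721 + 0.020472 + 0.004604 + 0.004094 + 0.006146 = 0.121104
Σp_1ᵢ² = 0.0244² + 0.2927² + 0.1220² + 0.0732² + 0.0488² + 0.4390² = 0.000595 + 0.085673 + 0.014884 + 0.005358 + 0.002381 + 0.192721 = 0.301612
Σp_2ᵢ² = 0.4126² + 0.2587² + 0.1678² + 0.0629² + 0.0839² + 0.0140² = 0.170239 + 0.066926 + 0.028157 + 0.003956 + 0.007039 + 0.000196 = 0.276513
O = 0.121104 / √(0.301612 × 0.276513) = 0.121104 / 0.2887900 = 0.4193

0.42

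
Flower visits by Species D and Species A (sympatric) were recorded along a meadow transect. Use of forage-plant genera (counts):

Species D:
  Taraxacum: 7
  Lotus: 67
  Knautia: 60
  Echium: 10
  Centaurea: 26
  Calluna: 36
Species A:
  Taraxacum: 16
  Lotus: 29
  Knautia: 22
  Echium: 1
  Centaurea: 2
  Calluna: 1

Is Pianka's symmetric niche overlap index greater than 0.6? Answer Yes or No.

Proportions for Species D (n=206): 7/206=0.0340, 67/206=0.3252, 60/206=0.2913, 10/206=0.0485, 26/206=0.1262, 36/206=0.1748
Proportions for Species A (n=71): 16/71=0.2254, 29/71=0.4085, 22/71=0.3099, 1/71=0.0141, 2/71=0.0282, 1/71=0.0141
Σ p₁ᵢp₂ᵢ = 0.007664 + 0.132844 + 0.090274 + 0.000684 + 0.003559 + 0.002465 = 0.237490
Σp_1ᵢ² = 0.0340² + 0.3252² + 0.2913² + 0.0485² + 0.1262² + 0.1748² = 0.001156 + 0.105755 + 0.084856 + 0.002352 + 0.015926 + 0.030555 = 0.240600
Σp_2ᵢ² = 0.2254² + 0.4085² + 0.3099² + 0.0141² + 0.0282² + 0.0141² = 0.050805 + 0.166872 + 0.096038 + 0.000199 + 0.000795 + 0.000199 = 0.314908
O = 0.237490 / √(0.240600 × 0.314908) = 0.237490 / 0.2752578 = 0.8628
O = 0.8628 > 0.6 → Yes.

Yes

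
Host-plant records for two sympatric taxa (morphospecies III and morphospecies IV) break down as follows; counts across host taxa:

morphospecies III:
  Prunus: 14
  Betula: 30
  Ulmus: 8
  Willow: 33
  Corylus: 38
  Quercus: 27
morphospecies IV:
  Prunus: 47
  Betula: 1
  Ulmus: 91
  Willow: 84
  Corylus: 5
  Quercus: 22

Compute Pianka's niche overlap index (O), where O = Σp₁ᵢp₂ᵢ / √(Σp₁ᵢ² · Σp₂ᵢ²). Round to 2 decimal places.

0.56

Proportions for morphospecies III (n=150): 14/150=0.0933, 30/150=0.2000, 8/150=0.0533, 33/150=0.2200, 38/150=0.2533, 27/150=0.1800
Proportions for morphospecies IV (n=250): 47/250=0.1880, 1/250=0.0040, 91/250=0.3640, 84/250=0.3360, 5/250=0.0200, 22/250=0.0880
Σ p₁ᵢp₂ᵢ = 0.017540 + 0.000800 + 0.019401 + 0.073920 + 0.005066 + 0.015840 = 0.132567
Σp_1ᵢ² = 0.0933² + 0.2000² + 0.0533² + 0.2200² + 0.2533² + 0.1800² = 0.008705 + 0.040000 + 0.002841 + 0.048400 + 0.064161 + 0.032400 = 0.196507
Σp_2ᵢ² = 0.1880² + 0.0040² + 0.3640² + 0.3360² + 0.0200² + 0.0880² = 0.035344 + 0.000016 + 0.132496 + 0.112896 + 0.000400 + 0.007744 = 0.288896
O = 0.132567 / √(0.196507 × 0.288896) = 0.132567 / 0.2382647 = 0.5564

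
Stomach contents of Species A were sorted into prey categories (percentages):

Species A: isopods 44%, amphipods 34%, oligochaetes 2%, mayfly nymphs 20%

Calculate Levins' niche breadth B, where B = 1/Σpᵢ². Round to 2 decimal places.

2.86

Convert percentages to proportions (divide by 100).
Σpᵢ² = 0.44² + 0.34² + 0.02² + 0.20² = 0.1936 + 0.1156 + 0.0004 + 0.0400 = 0.3496
B = 1 / 0.3496 = 2.8604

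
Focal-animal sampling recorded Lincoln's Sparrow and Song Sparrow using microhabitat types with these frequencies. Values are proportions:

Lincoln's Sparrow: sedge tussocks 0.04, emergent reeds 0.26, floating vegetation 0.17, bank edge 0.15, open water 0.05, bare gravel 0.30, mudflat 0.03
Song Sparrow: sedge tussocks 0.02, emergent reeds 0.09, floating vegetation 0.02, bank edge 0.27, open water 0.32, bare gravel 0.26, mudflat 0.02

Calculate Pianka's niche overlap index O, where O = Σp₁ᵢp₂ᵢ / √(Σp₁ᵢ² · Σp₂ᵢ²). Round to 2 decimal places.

Σ p₁ᵢp₂ᵢ = 0.0008 + 0.0234 + 0.0034 + 0.0405 + 0.0160 + 0.0780 + 0.0006 = 0.1627
Σp_1ᵢ² = 0.04² + 0.26² + 0.17² + 0.15² + 0.05² + 0.30² + 0.03² = 0.0016 + 0.0676 + 0.0289 + 0.0225 + 0.0025 + 0.0900 + 0.0009 = 0.2140
Σp_2ᵢ² = 0.02² + 0.09² + 0.02² + 0.27² + 0.32² + 0.26² + 0.02² = 0.0004 + 0.0081 + 0.0004 + 0.0729 + 0.1024 + 0.0676 + 0.0004 = 0.2522
O = 0.1627 / √(0.2140 × 0.2522) = 0.1627 / 0.23232 = 0.7003

0.70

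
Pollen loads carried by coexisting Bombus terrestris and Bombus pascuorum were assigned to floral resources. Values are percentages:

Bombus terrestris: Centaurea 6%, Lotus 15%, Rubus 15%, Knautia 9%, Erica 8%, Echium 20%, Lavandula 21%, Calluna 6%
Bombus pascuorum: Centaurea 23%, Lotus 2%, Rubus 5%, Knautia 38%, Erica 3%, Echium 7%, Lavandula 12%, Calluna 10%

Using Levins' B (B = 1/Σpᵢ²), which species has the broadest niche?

Convert percentages to proportions (divide by 100).
Σp_terrᵢ² = 0.06² + 0.15² + 0.15² + 0.09² + 0.08² + 0.20² + 0.21² + 0.06² = 0.0036 + 0.0225 + 0.0225 + 0.0081 + 0.0064 + 0.0400 + 0.0441 + 0.0036 = 0.1508
B_terr = 1 / 0.1508 = 6.6313
Σp_pascᵢ² = 0.23² + 0.02² + 0.05² + 0.38² + 0.03² + 0.07² + 0.12² + 0.10² = 0.0529 + 0.0004 + 0.0025 + 0.1444 + 0.0009 + 0.0049 + 0.0144 + 0.0100 = 0.2304
B_pasc = 1 / 0.2304 = 4.3403
Highest B → broadest niche (most generalist): Bombus terrestris (B = 6.63).

Bombus terrestris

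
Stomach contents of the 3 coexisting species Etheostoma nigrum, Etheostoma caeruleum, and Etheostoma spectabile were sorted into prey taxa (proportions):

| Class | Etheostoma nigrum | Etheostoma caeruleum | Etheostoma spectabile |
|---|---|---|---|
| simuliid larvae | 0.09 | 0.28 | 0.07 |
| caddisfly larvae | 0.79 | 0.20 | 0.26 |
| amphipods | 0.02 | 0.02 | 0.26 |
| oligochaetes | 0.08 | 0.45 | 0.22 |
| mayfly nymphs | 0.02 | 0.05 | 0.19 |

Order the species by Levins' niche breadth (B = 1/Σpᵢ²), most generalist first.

Σp_nigrᵢ² = 0.09² + 0.79² + 0.02² + 0.08² + 0.02² = 0.0081 + 0.6241 + 0.0004 + 0.0064 + 0.0004 = 0.6394
B_nigr = 1 / 0.6394 = 1.5640
Σp_caerᵢ² = 0.28² + 0.20² + 0.02² + 0.45² + 0.05² = 0.0784 + 0.0400 + 0.0004 + 0.2025 + 0.0025 = 0.3238
B_caer = 1 / 0.3238 = 3.0883
Σp_specᵢ² = 0.07² + 0.26² + 0.26² + 0.22² + 0.19² = 0.0049 + 0.0676 + 0.0676 + 0.0484 + 0.0361 = 0.2246
B_spec = 1 / 0.2246 = 4.4524
Ranking by B (broadest → narrowest): Etheostoma spectabile (4.45) > Etheostoma caeruleum (3.09) > Etheostoma nigrum (1.56)

Etheostoma spectabile > Etheostoma caeruleum > Etheostoma nigrum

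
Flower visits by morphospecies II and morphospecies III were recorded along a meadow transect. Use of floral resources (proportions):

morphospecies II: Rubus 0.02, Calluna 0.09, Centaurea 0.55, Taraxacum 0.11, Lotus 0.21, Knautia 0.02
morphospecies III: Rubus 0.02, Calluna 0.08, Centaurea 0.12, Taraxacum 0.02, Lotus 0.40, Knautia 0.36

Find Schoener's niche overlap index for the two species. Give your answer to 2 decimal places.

0.47

Σ|p₁ᵢ − p₂ᵢ| = 0.00 + 0.01 + 0.43 + 0.09 + 0.19 + 0.34 = 1.06
D = 1 − ½ × 1.06 = 1 − 0.530 = 0.4700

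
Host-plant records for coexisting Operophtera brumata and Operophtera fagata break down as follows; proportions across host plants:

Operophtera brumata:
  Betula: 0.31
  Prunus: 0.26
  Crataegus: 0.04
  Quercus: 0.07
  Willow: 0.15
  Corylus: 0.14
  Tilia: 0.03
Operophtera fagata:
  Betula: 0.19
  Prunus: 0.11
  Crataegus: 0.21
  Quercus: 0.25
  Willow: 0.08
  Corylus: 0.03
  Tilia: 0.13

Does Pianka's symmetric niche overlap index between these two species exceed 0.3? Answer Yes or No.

Σ p₁ᵢp₂ᵢ = 0.0589 + 0.0286 + 0.0084 + 0.0175 + 0.0120 + 0.0042 + 0.0039 = 0.1335
Σp_1ᵢ² = 0.31² + 0.26² + 0.04² + 0.07² + 0.15² + 0.14² + 0.03² = 0.0961 + 0.0676 + 0.0016 + 0.0049 + 0.0225 + 0.0196 + 0.0009 = 0.2132
Σp_2ᵢ² = 0.19² + 0.11² + 0.21² + 0.25² + 0.08² + 0.03² + 0.13² = 0.0361 + 0.0121 + 0.0441 + 0.0625 + 0.0064 + 0.0009 + 0.0169 = 0.1790
O = 0.1335 / √(0.2132 × 0.1790) = 0.1335 / 0.19535 = 0.6834
O = 0.6834 > 0.3 → Yes.

Yes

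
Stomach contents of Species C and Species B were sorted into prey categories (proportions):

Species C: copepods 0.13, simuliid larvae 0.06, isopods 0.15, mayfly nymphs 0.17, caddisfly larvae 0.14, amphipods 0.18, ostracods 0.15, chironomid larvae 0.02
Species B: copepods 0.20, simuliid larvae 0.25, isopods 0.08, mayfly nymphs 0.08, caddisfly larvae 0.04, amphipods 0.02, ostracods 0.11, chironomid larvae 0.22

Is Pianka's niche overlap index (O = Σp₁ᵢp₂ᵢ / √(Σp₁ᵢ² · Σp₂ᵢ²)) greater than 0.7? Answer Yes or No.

No

Σ p₁ᵢp₂ᵢ = 0.0260 + 0.0150 + 0.0120 + 0.0136 + 0.0056 + 0.0036 + 0.0165 + 0.0044 = 0.0967
Σp_1ᵢ² = 0.13² + 0.06² + 0.15² + 0.17² + 0.14² + 0.18² + 0.15² + 0.02² = 0.0169 + 0.0036 + 0.0225 + 0.0289 + 0.0196 + 0.0324 + 0.0225 + 0.0004 = 0.1468
Σp_2ᵢ² = 0.20² + 0.25² + 0.08² + 0.08² + 0.04² + 0.02² + 0.11² + 0.22² = 0.0400 + 0.0625 + 0.0064 + 0.0064 + 0.0016 + 0.0004 + 0.0121 + 0.0484 = 0.1778
O = 0.0967 / √(0.1468 × 0.1778) = 0.0967 / 0.16156 = 0.5985
O = 0.5985 < 0.7 → No.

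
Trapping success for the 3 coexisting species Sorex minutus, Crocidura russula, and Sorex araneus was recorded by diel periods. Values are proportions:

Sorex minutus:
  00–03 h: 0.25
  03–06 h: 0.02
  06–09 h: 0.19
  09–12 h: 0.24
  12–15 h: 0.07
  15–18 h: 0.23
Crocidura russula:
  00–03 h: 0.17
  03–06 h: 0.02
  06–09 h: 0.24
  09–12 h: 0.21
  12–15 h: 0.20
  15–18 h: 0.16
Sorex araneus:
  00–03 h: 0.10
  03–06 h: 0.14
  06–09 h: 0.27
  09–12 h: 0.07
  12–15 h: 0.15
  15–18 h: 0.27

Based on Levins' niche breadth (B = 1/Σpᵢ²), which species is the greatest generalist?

Σp_minuᵢ² = 0.25² + 0.02² + 0.19² + 0.24² + 0.07² + 0.23² = 0.0625 + 0.0004 + 0.0361 + 0.0576 + 0.0049 + 0.0529 = 0.2144
B_minu = 1 / 0.2144 = 4.6642
Σp_russᵢ² = 0.17² + 0.02² + 0.24² + 0.21² + 0.20² + 0.16² = 0.0289 + 0.0004 + 0.0576 + 0.0441 + 0.0400 + 0.0256 = 0.1966
B_russ = 1 / 0.1966 = 5.0865
Σp_aranᵢ² = 0.10² + 0.14² + 0.27² + 0.07² + 0.15² + 0.27² = 0.0100 + 0.0196 + 0.0729 + 0.0049 + 0.0225 + 0.0729 = 0.2028
B_aran = 1 / 0.2028 = 4.9310
Highest B → broadest niche (most generalist): Crocidura russula (B = 5.09).

Crocidura russula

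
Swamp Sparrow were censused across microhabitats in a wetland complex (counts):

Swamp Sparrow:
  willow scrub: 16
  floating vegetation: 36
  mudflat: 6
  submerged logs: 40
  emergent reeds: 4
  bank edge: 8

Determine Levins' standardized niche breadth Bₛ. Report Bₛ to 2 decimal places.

0.54

Proportions for Swamp Sparrow (n=110): 16/110=0.1455, 36/110=0.3273, 6/110=0.0545, 40/110=0.3636, 4/110=0.0364, 8/110=0.0727
Σpᵢ² = 0.1455² + 0.3273² + 0.0545² + 0.3636² + 0.0364² + 0.0727² = 0.021170 + 0.107125 + 0.002970 + 0.132205 + 0.001325 + 0.005285 = 0.270080
B = 1 / 0.270080 = 3.7026
Bₛ = (B − 1)/(n − 1) = (3.7026 − 1)/(6 − 1) = 2.7026/5 = 0.5405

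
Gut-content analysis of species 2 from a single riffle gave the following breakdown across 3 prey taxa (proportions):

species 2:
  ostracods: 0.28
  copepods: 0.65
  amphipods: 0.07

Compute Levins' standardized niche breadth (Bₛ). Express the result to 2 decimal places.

Σpᵢ² = 0.28² + 0.65² + 0.07² = 0.0784 + 0.4225 + 0.0049 = 0.5058
B = 1 / 0.5058 = 1.9771
Bₛ = (B − 1)/(n − 1) = (1.9771 − 1)/(3 − 1) = 0.9771/2 = 0.4886

0.49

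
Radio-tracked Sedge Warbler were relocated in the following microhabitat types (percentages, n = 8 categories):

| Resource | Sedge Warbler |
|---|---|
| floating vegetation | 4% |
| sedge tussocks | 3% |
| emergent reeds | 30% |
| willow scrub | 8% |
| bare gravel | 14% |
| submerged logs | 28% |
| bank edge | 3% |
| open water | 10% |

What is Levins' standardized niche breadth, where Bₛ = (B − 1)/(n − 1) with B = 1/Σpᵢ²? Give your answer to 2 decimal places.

Convert percentages to proportions (divide by 100).
Σpᵢ² = 0.04² + 0.03² + 0.30² + 0.08² + 0.14² + 0.28² + 0.03² + 0.10² = 0.0016 + 0.0009 + 0.0900 + 0.0064 + 0.0196 + 0.0784 + 0.0009 + 0.0100 = 0.2078
B = 1 / 0.2078 = 4.8123
Bₛ = (B − 1)/(n − 1) = (4.8123 − 1)/(8 − 1) = 3.8123/7 = 0.5446

0.54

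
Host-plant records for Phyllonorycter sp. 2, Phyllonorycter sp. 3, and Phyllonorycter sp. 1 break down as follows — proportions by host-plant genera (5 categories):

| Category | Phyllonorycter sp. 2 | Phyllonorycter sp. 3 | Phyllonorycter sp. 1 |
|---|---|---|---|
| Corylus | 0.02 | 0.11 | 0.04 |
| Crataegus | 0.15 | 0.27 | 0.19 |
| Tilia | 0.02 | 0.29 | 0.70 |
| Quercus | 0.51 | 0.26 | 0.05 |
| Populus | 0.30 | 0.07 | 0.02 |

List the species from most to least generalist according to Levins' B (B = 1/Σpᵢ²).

Σp_2ᵢ² = 0.02² + 0.15² + 0.02² + 0.51² + 0.30² = 0.0004 + 0.0225 + 0.0004 + 0.2601 + 0.0900 = 0.3734
B_2 = 1 / 0.3734 = 2.6781
Σp_3ᵢ² = 0.11² + 0.27² + 0.29² + 0.26² + 0.07² = 0.0121 + 0.0729 + 0.0841 + 0.0676 + 0.0049 = 0.2416
B_3 = 1 / 0.2416 = 4.1391
Σp_1ᵢ² = 0.04² + 0.19² + 0.70² + 0.05² + 0.02² = 0.0016 + 0.0361 + 0.4900 + 0.0025 + 0.0004 = 0.5306
B_1 = 1 / 0.5306 = 1.8847
Ranking by B (broadest → narrowest): Phyllonorycter sp. 3 (4.14) > Phyllonorycter sp. 2 (2.68) > Phyllonorycter sp. 1 (1.88)

Phyllonorycter sp. 3 > Phyllonorycter sp. 2 > Phyllonorycter sp. 1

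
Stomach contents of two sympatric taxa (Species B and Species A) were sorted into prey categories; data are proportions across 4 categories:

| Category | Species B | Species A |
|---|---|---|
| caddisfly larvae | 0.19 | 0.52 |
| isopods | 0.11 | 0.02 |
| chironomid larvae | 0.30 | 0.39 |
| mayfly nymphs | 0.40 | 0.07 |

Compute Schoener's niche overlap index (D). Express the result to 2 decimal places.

0.58

Σ|p₁ᵢ − p₂ᵢ| = 0.33 + 0.09 + 0.09 + 0.33 = 0.84
D = 1 − ½ × 0.84 = 1 − 0.420 = 0.5800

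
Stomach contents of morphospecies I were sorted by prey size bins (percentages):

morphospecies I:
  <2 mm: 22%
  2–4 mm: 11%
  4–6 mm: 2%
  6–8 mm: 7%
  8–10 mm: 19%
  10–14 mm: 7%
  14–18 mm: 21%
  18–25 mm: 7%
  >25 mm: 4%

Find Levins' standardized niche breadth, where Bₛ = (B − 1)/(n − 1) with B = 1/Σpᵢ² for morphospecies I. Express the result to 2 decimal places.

0.67

Convert percentages to proportions (divide by 100).
Σpᵢ² = 0.22² + 0.11² + 0.02² + 0.07² + 0.19² + 0.07² + 0.21² + 0.07² + 0.04² = 0.0484 + 0.0121 + 0.0004 + 0.0049 + 0.0361 + 0.0049 + 0.0441 + 0.0049 + 0.0016 = 0.1574
B = 1 / 0.1574 = 6.3532
Bₛ = (B − 1)/(n − 1) = (6.3532 − 1)/(9 − 1) = 5.3532/8 = 0.6692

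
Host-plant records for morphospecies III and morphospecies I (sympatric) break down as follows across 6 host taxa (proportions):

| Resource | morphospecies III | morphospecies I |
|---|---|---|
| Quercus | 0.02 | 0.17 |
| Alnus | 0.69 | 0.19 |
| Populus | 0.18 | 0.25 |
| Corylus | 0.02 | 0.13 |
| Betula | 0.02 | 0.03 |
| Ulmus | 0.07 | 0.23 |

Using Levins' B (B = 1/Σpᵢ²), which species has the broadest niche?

Σp_IIIᵢ² = 0.02² + 0.69² + 0.18² + 0.02² + 0.02² + 0.07² = 0.0004 + 0.4761 + 0.0324 + 0.0004 + 0.0004 + 0.0049 = 0.5146
B_III = 1 / 0.5146 = 1.9433
Σp_Iᵢ² = 0.17² + 0.19² + 0.25² + 0.13² + 0.03² + 0.23² = 0.0289 + 0.0361 + 0.0625 + 0.0169 + 0.0009 + 0.0529 = 0.1982
B_I = 1 / 0.1982 = 5.0454
Highest B → broadest niche (most generalist): morphospecies I (B = 5.05).

morphospecies I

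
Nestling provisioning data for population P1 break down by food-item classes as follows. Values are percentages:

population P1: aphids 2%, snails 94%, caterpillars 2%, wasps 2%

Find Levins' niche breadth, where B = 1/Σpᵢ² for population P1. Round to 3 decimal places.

1.130

Convert percentages to proportions (divide by 100).
Σpᵢ² = 0.02² + 0.94² + 0.02² + 0.02² = 0.0004 + 0.8836 + 0.0004 + 0.0004 = 0.8848
B = 1 / 0.8848 = 1.13020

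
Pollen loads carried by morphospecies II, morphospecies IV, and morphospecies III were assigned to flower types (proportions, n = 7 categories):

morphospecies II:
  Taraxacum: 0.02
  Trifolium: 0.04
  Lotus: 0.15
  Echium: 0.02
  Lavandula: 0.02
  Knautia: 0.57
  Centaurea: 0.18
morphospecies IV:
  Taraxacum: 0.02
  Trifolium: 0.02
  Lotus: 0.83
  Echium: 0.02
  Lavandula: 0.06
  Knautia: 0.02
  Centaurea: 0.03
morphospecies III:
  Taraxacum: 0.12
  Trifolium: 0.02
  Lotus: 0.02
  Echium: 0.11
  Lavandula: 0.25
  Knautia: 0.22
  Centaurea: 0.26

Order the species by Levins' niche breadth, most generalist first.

Σp_IIᵢ² = 0.02² + 0.04² + 0.15² + 0.02² + 0.02² + 0.57² + 0.18² = 0.0004 + 0.0016 + 0.0225 + 0.0004 + 0.0004 + 0.3249 + 0.0324 = 0.3826
B_II = 1 / 0.3826 = 2.6137
Σp_IVᵢ² = 0.02² + 0.02² + 0.83² + 0.02² + 0.06² + 0.02² + 0.03² = 0.0004 + 0.0004 + 0.6889 + 0.0004 + 0.0036 + 0.0004 + 0.0009 = 0.6950
B_IV = 1 / 0.6950 = 1.4388
Σp_IIIᵢ² = 0.12² + 0.02² + 0.02² + 0.11² + 0.25² + 0.22² + 0.26² = 0.0144 + 0.0004 + 0.0004 + 0.0121 + 0.0625 + 0.0484 + 0.0676 = 0.2058
B_III = 1 / 0.2058 = 4.8591
Ranking by B (broadest → narrowest): morphospecies III (4.86) > morphospecies II (2.61) > morphospecies IV (1.44)

morphospecies III > morphospecies II > morphospecies IV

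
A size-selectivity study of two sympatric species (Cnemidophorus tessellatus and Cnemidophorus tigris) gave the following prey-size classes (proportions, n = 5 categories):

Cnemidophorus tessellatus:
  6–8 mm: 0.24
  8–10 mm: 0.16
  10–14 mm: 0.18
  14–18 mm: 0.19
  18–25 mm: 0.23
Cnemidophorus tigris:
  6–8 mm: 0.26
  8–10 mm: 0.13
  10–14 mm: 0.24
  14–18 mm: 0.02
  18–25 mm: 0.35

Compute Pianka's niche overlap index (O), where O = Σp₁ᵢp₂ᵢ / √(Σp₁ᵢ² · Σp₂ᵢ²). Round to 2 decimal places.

Σ p₁ᵢp₂ᵢ = 0.0624 + 0.0208 + 0.0432 + 0.0038 + 0.0805 = 0.2107
Σp_1ᵢ² = 0.24² + 0.16² + 0.18² + 0.19² + 0.23² = 0.0576 + 0.0256 + 0.0324 + 0.0361 + 0.0529 = 0.2046
Σp_2ᵢ² = 0.26² + 0.13² + 0.24² + 0.02² + 0.35² = 0.0676 + 0.0169 + 0.0576 + 0.0004 + 0.1225 = 0.2650
O = 0.2107 / √(0.2046 × 0.2650) = 0.2107 / 0.23285 = 0.9049

0.90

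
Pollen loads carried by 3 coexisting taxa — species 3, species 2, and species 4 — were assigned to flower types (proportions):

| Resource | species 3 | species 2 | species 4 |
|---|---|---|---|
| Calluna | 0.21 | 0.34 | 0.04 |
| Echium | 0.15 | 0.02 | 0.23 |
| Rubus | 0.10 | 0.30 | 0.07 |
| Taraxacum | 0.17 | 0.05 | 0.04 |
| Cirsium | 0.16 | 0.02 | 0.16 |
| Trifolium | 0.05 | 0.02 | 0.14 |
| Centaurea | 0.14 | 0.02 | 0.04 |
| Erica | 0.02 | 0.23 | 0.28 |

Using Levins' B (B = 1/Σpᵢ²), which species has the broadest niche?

species 3

Σp_3ᵢ² = 0.21² + 0.15² + 0.10² + 0.17² + 0.16² + 0.05² + 0.14² + 0.02² = 0.0441 + 0.0225 + 0.0100 + 0.0289 + 0.0256 + 0.0025 + 0.0196 + 0.0004 = 0.1536
B_3 = 1 / 0.1536 = 6.5104
Σp_2ᵢ² = 0.34² + 0.02² + 0.30² + 0.05² + 0.02² + 0.02² + 0.02² + 0.23² = 0.1156 + 0.0004 + 0.0900 + 0.0025 + 0.0004 + 0.0004 + 0.0004 + 0.0529 = 0.2626
B_2 = 1 / 0.2626 = 3.8081
Σp_4ᵢ² = 0.04² + 0.23² + 0.07² + 0.04² + 0.16² + 0.14² + 0.04² + 0.28² = 0.0016 + 0.0529 + 0.0049 + 0.0016 + 0.0256 + 0.0196 + 0.0016 + 0.0784 = 0.1862
B_4 = 1 / 0.1862 = 5.3706
Highest B → broadest niche (most generalist): species 3 (B = 6.51).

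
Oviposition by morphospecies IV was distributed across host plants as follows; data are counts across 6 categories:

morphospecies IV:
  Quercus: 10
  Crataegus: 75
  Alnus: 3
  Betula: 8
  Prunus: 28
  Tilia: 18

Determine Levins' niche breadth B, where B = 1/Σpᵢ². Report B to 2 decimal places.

Proportions for morphospecies IV (n=142): 10/142=0.0704, 75/142=0.5282, 3/142=0.0211, 8/142=0.0563, 28/142=0.1972, 18/142=0.1268
Σpᵢ² = 0.0704² + 0.5282² + 0.0211² + 0.0563² + 0.1972² + 0.1268² = 0.004956 + 0.278995 + 0.000445 + 0.003170 + 0.038888 + 0.016078 = 0.342532
B = 1 / 0.342532 = 2.9194

2.92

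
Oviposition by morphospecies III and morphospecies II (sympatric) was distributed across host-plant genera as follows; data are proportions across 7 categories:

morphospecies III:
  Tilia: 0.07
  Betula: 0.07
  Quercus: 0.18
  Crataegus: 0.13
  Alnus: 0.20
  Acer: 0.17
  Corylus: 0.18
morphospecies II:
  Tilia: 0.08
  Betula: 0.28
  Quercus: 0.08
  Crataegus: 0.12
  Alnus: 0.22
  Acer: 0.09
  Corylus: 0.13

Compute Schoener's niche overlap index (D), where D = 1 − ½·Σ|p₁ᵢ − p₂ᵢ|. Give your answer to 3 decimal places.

0.760

Σ|p₁ᵢ − p₂ᵢ| = 0.01 + 0.21 + 0.10 + 0.01 + 0.02 + 0.08 + 0.05 = 0.48
D = 1 − ½ × 0.48 = 1 − 0.240 = 0.76000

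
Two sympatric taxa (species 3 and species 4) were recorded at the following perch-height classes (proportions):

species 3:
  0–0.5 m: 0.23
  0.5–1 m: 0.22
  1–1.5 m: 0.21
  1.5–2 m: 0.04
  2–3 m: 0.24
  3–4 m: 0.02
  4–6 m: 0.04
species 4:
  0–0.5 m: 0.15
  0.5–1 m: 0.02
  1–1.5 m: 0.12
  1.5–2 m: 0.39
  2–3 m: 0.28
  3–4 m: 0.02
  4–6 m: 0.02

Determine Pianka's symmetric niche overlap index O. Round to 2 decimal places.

0.63

Σ p₁ᵢp₂ᵢ = 0.0345 + 0.0044 + 0.0252 + 0.0156 + 0.0672 + 0.0004 + 0.0008 = 0.1481
Σp_1ᵢ² = 0.23² + 0.22² + 0.21² + 0.04² + 0.24² + 0.02² + 0.04² = 0.0529 + 0.0484 + 0.0441 + 0.0016 + 0.0576 + 0.0004 + 0.0016 = 0.2066
Σp_2ᵢ² = 0.15² + 0.02² + 0.12² + 0.39² + 0.28² + 0.02² + 0.02² = 0.0225 + 0.0004 + 0.0144 + 0.1521 + 0.0784 + 0.0004 + 0.0004 = 0.2686
O = 0.1481 / √(0.2066 × 0.2686) = 0.1481 / 0.23557 = 0.6287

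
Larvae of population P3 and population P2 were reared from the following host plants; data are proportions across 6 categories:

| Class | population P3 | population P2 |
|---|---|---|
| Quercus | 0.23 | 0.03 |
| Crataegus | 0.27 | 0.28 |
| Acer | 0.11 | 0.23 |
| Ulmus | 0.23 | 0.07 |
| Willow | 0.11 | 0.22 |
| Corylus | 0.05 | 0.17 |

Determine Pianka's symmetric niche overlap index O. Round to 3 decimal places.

Σ p₁ᵢp₂ᵢ = 0.0069 + 0.0756 + 0.0253 + 0.0161 + 0.0242 + 0.0085 = 0.1566
Σp_1ᵢ² = 0.23² + 0.27² + 0.11² + 0.23² + 0.11² + 0.05² = 0.0529 + 0.0729 + 0.0121 + 0.0529 + 0.0121 + 0.0025 = 0.2054
Σp_2ᵢ² = 0.03² + 0.28² + 0.23² + 0.07² + 0.22² + 0.17² = 0.0009 + 0.0784 + 0.0529 + 0.0049 + 0.0484 + 0.0289 = 0.2144
O = 0.1566 / √(0.2054 × 0.2144) = 0.1566 / 0.209852 = 0.74624

0.746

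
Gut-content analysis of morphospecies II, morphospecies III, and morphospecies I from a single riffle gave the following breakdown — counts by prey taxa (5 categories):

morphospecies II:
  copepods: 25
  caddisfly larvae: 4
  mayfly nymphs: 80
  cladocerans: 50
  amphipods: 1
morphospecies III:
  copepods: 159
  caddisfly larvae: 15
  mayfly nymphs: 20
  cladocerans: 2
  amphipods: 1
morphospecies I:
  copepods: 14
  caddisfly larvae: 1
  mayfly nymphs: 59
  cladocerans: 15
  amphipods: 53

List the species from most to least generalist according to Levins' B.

Proportions for morphospecies II (n=160): 25/160=0.1563, 4/160=0.0250, 80/160=0.5000, 50/160=0.3125, 1/160=0.0063
Proportions for morphospecies III (n=197): 159/197=0.8071, 15/197=0.0761, 20/197=0.1015, 2/197=0.0102, 1/197=0.0051
Proportions for morphospecies I (n=142): 14/142=0.0986, 1/142=0.0070, 59/142=0.4155, 15/142=0.1056, 53/142=0.3732
Σp_IIᵢ² = 0.1563² + 0.0250² + 0.5000² + 0.3125² + 0.0063² = 0.024430 + 0.000625 + 0.250000 + 0.097656 + 0.000040 = 0.372751
B_II = 1 / 0.372751 = 2.6828
Σp_IIIᵢ² = 0.8071² + 0.0761² + 0.1015² + 0.0102² + 0.0051² = 0.651410 + 0.005791 + 0.010302 + 0.000104 + 0.000026 = 0.667633
B_III = 1 / 0.667633 = 1.4978
Σp_Iᵢ² = 0.0986² + 0.0070² + 0.4155² + 0.1056² + 0.3732² = 0.009722 + 0.000049 + 0.172640 + 0.011151 + 0.139278 = 0.332840
B_I = 1 / 0.332840 = 3.0044
Ranking by B (broadest → narrowest): morphospecies I (3.00) > morphospecies II (2.68) > morphospecies III (1.50)

morphospecies I > morphospecies II > morphospecies III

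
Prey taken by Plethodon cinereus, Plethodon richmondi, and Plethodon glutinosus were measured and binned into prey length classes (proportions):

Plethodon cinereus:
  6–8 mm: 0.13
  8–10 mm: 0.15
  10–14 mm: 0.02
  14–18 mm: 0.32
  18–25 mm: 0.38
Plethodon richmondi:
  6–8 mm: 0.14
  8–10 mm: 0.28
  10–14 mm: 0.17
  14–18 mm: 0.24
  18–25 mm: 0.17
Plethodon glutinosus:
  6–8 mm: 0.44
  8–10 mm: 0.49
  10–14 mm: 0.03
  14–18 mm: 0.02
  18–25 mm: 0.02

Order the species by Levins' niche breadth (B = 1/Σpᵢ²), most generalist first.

Σp_cineᵢ² = 0.13² + 0.15² + 0.02² + 0.32² + 0.38² = 0.0169 + 0.0225 + 0.0004 + 0.1024 + 0.1444 = 0.2866
B_cine = 1 / 0.2866 = 3.4892
Σp_richᵢ² = 0.14² + 0.28² + 0.17² + 0.24² + 0.17² = 0.0196 + 0.0784 + 0.0289 + 0.0576 + 0.0289 = 0.2134
B_rich = 1 / 0.2134 = 4.6860
Σp_glutᵢ² = 0.44² + 0.49² + 0.03² + 0.02² + 0.02² = 0.1936 + 0.2401 + 0.0009 + 0.0004 + 0.0004 = 0.4354
B_glut = 1 / 0.4354 = 2.2967
Ranking by B (broadest → narrowest): Plethodon richmondi (4.69) > Plethodon cinereus (3.49) > Plethodon glutinosus (2.30)

Plethodon richmondi > Plethodon cinereus > Plethodon glutinosus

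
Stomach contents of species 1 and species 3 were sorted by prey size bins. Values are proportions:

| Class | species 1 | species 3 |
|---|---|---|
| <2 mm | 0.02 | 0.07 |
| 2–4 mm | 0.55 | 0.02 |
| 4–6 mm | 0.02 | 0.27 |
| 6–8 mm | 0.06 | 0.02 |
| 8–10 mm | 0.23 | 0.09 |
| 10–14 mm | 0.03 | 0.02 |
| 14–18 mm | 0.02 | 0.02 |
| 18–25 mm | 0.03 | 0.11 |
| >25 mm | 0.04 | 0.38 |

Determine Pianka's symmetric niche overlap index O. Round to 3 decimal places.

0.199

Σ p₁ᵢp₂ᵢ = 0.0014 + 0.0110 + 0.0054 + 0.0012 + 0.0207 + 0.0006 + 0.0004 + 0.0033 + 0.0152 = 0.0592
Σp_1ᵢ² = 0.02² + 0.55² + 0.02² + 0.06² + 0.23² + 0.03² + 0.02² + 0.03² + 0.04² = 0.0004 + 0.3025 + 0.0004 + 0.0036 + 0.0529 + 0.0009 + 0.0004 + 0.0009 + 0.0016 = 0.3636
Σp_2ᵢ² = 0.07² + 0.02² + 0.27² + 0.02² + 0.09² + 0.02² + 0.02² + 0.11² + 0.38² = 0.0049 + 0.0004 + 0.0729 + 0.0004 + 0.0081 + 0.0004 + 0.0004 + 0.0121 + 0.1444 = 0.2440
O = 0.0592 / √(0.3636 × 0.2440) = 0.0592 / 0.297856 = 0.19875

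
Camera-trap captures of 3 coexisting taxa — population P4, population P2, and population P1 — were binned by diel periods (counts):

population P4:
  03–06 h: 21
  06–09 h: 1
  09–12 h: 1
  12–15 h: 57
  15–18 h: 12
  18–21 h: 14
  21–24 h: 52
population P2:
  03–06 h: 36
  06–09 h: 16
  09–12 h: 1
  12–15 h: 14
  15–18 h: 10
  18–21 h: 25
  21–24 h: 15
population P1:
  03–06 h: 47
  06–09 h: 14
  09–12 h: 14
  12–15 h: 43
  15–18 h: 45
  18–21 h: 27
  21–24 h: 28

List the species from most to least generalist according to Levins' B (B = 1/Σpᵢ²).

Proportions for population P4 (n=158): 21/158=0.1329, 1/158=0.0063, 1/158=0.0063, 57/158=0.3608, 12/158=0.0759, 14/158=0.0886, 52/158=0.3291
Proportions for population P2 (n=117): 36/117=0.3077, 16/117=0.1368, 1/117=0.0085, 14/117=0.1197, 10/117=0.0855, 25/117=0.2137, 15/117=0.1282
Proportions for population P1 (n=218): 47/218=0.2156, 14/218=0.0642, 14/218=0.0642, 43/218=0.1972, 45/218=0.2064, 27/218=0.1239, 28/218=0.1284
Σp_P4ᵢ² = 0.1329² + 0.0063² + 0.0063² + 0.3608² + 0.0759² + 0.0886² + 0.3291² = 0.017662 + 0.000040 + 0.000040 + 0.130177 + 0.005761 + 0.007850 + 0.108307 = 0.269837
B_P4 = 1 / 0.269837 = 3.7059
Σp_P2ᵢ² = 0.3077² + 0.1368² + 0.0085² + 0.1197² + 0.0855² + 0.2137² + 0.1282² = 0.094679 + 0.018714 + 0.000072 + 0.014328 + 0.007310 + 0.045668 + 0.016435 = 0.197206
B_P2 = 1 / 0.197206 = 5.0708
Σp_P1ᵢ² = 0.2156² + 0.0642² + 0.0642² + 0.1972² + 0.2064² + 0.1239² + 0.1284² = 0.046483 + 0.004122 + 0.004122 + 0.038888 + 0.042601 + 0.015351 + 0.016487 = 0.168054
B_P1 = 1 / 0.168054 = 5.9505
Ranking by B (broadest → narrowest): population P1 (5.95) > population P2 (5.07) > population P4 (3.71)

population P1 > population P2 > population P4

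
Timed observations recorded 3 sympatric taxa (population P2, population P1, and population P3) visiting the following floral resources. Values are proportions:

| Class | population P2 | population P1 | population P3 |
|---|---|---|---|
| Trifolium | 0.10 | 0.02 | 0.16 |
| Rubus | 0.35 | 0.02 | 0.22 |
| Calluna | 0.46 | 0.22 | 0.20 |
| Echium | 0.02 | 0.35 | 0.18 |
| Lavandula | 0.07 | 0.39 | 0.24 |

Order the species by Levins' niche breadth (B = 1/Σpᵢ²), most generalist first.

Σp_P2ᵢ² = 0.10² + 0.35² + 0.46² + 0.02² + 0.07² = 0.0100 + 0.1225 + 0.2116 + 0.0004 + 0.0049 = 0.3494
B_P2 = 1 / 0.3494 = 2.8620
Σp_P1ᵢ² = 0.02² + 0.02² + 0.22² + 0.35² + 0.39² = 0.0004 + 0.0004 + 0.0484 + 0.1225 + 0.1521 = 0.3238
B_P1 = 1 / 0.3238 = 3.0883
Σp_P3ᵢ² = 0.16² + 0.22² + 0.20² + 0.18² + 0.24² = 0.0256 + 0.0484 + 0.0400 + 0.0324 + 0.0576 = 0.2040
B_P3 = 1 / 0.2040 = 4.9020
Ranking by B (broadest → narrowest): population P3 (4.90) > population P1 (3.09) > population P2 (2.86)

population P3 > population P1 > population P2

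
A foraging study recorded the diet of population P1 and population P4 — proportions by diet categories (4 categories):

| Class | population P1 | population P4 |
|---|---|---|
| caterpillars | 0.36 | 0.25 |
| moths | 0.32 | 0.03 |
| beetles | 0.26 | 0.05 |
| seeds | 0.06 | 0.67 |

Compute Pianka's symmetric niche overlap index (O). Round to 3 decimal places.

0.387

Σ p₁ᵢp₂ᵢ = 0.0900 + 0.0096 + 0.0130 + 0.0402 = 0.1528
Σp_1ᵢ² = 0.36² + 0.32² + 0.26² + 0.06² = 0.1296 + 0.1024 + 0.0676 + 0.0036 = 0.3032
Σp_2ᵢ² = 0.25² + 0.03² + 0.05² + 0.67² = 0.0625 + 0.0009 + 0.0025 + 0.4489 = 0.5148
O = 0.1528 / √(0.3032 × 0.5148) = 0.1528 / 0.395079 = 0.38676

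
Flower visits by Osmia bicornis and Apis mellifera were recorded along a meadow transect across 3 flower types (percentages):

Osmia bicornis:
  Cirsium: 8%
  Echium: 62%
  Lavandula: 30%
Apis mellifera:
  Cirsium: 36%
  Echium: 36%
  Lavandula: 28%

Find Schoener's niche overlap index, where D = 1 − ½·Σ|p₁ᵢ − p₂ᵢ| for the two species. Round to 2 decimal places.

Convert percentages to proportions (divide by 100).
Σ|p₁ᵢ − p₂ᵢ| = 0.28 + 0.26 + 0.02 = 0.56
D = 1 − ½ × 0.56 = 1 − 0.280 = 0.7200

0.72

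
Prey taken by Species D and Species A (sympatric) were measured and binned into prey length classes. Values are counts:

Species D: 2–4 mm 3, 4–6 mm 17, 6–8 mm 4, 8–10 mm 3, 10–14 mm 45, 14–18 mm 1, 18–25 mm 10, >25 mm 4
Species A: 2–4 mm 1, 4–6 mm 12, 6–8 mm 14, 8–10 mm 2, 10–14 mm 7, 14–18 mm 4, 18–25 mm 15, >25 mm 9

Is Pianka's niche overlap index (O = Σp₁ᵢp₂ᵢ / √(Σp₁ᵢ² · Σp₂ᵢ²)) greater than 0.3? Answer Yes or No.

Proportions for Species D (n=87): 3/87=0.0345, 17/87=0.1954, 4/87=0.0460, 3/87=0.0345, 45/87=0.5172, 1/87=0.0115, 10/87=0.1149, 4/87=0.0460
Proportions for Species A (n=64): 1/64=0.0156, 12/64=0.1875, 14/64=0.2188, 2/64=0.0313, 7/64=0.1094, 4/64=0.0625, 15/64=0.2344, 9/64=0.1406
Σ p₁ᵢp₂ᵢ = 0.000538 + 0.036638 + 0.010065 + 0.001080 + 0.056582 + 0.000719 + 0.026933 + 0.006468 = 0.139023
Σp_1ᵢ² = 0.0345² + 0.1954² + 0.0460² + 0.0345² + 0.5172² + 0.0115² + 0.1149² + 0.0460² = 0.001190 + 0.038181 + 0.002116 + 0.001190 + 0.267496 + 0.000132 + 0.013202 + 0.002116 = 0.325623
Σp_2ᵢ² = 0.0156² + 0.1875² + 0.2188² + 0.0313² + 0.1094² + 0.0625² + 0.2344² + 0.1406² = 0.000243 + 0.035156 + 0.047873 + 0.000980 + 0.011968 + 0.003906 + 0.054943 + 0.019768 = 0.174837
O = 0.139023 / √(0.325623 × 0.174837) = 0.139023 / 0.2386021 = 0.5827
O = 0.5827 > 0.3 → Yes.

Yes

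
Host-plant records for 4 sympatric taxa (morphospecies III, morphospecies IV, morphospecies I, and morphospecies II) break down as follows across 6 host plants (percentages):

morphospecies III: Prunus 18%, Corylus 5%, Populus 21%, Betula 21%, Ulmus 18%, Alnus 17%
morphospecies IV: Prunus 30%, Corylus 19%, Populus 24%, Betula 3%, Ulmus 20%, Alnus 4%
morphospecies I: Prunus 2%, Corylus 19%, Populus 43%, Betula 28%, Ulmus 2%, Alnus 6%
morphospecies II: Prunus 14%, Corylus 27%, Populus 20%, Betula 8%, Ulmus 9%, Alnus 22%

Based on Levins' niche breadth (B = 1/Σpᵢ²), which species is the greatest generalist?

morphospecies III

Convert percentages to proportions (divide by 100).
Σp_IIIᵢ² = 0.18² + 0.05² + 0.21² + 0.21² + 0.18² + 0.17² = 0.0324 + 0.0025 + 0.0441 + 0.0441 + 0.0324 + 0.0289 = 0.1844
B_III = 1 / 0.1844 = 5.4230
Σp_IVᵢ² = 0.30² + 0.19² + 0.24² + 0.03² + 0.20² + 0.04² = 0.0900 + 0.0361 + 0.0576 + 0.0009 + 0.0400 + 0.0016 = 0.2262
B_IV = 1 / 0.2262 = 4.4209
Σp_Iᵢ² = 0.02² + 0.19² + 0.43² + 0.28² + 0.02² + 0.06² = 0.0004 + 0.0361 + 0.1849 + 0.0784 + 0.0004 + 0.0036 = 0.3038
B_I = 1 / 0.3038 = 3.2916
Σp_IIᵢ² = 0.14² + 0.27² + 0.20² + 0.08² + 0.09² + 0.22² = 0.0196 + 0.0729 + 0.0400 + 0.0064 + 0.0081 + 0.0484 = 0.1954
B_II = 1 / 0.1954 = 5.1177
Highest B → broadest niche (most generalist): morphospecies III (B = 5.42).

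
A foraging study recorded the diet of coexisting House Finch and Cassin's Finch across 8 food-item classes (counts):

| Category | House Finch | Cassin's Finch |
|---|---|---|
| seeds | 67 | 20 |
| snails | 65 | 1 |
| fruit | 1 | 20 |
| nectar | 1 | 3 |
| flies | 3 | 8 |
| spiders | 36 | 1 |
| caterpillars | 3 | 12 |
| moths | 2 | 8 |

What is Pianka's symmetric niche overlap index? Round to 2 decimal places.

Proportions for House Finch (n=178): 67/178=0.3764, 65/178=0.3652, 1/178=0.0056, 1/178=0.0056, 3/178=0.0169, 36/178=0.2022, 3/178=0.0169, 2/178=0.0112
Proportions for Cassin's Finch (n=73): 20/73=0.2740, 1/73=0.0137, 20/73=0.2740, 3/73=0.0411, 8/73=0.1096, 1/73=0.0137, 12/73=0.1644, 8/73=0.1096
Σ p₁ᵢp₂ᵢ = 0.103134 + 0.005003 + 0.001534 + 0.000230 + 0.001852 + 0.002770 + 0.002778 + 0.001228 = 0.118529
Σp_1ᵢ² = 0.3764² + 0.3652² + 0.0056² + 0.0056² + 0.0169² + 0.2022² + 0.0169² + 0.0112² = 0.141677 + 0.133371 + 0.000031 + 0.000031 + 0.000286 + 0.040885 + 0.000286 + 0.000125 = 0.316692
Σp_2ᵢ² = 0.2740² + 0.0137² + 0.2740² + 0.0411² + 0.1096² + 0.0137² + 0.1644² + 0.1096² = 0.075076 + 0.000188 + 0.075076 + 0.001689 + 0.012012 + 0.000188 + 0.027027 + 0.012012 = 0.203268
O = 0.118529 / √(0.316692 × 0.203268) = 0.118529 / 0.2537190 = 0.4672

0.47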